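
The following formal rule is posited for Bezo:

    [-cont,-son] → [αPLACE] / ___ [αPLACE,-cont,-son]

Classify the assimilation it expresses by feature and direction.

regressive place assimilation

The shared variable α links the value of the place features (abbreviated [PLACE]) on the target to the same value on the neighbouring segment, so place is the feature that assimilates.
Since the environment is written after the underscore, the trigger follows the target; the direction is regressive.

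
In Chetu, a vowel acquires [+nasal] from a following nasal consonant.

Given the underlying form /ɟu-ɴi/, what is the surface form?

[ɟũɴi]

/u/ sits next to the nasal /ɴ/ and is therefore nasalised to [ũ].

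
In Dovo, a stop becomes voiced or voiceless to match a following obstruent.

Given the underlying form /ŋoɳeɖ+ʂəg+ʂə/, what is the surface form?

[ŋoɳeʈʂəkʂə]

/ɖ/ is a voiced retroflex stop. The following trigger /ʂ/ is voiceless, so /ɖ/ must become voiceless as well.
Changing only its voicing to voiceless gives [ʈ] — the voiceless retroflex stop.
At the second juncture, /g/ likewise becomes [k] adjacent to /ʂ/.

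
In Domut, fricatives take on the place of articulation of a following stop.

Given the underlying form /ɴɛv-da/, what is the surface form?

The rule targets /v/ (voiced labiodental fricative), which sits before the trigger /d/ (alveolar).
The voiced alveolar fricative is [z], so /v/ → [z].

[ɴɛzda]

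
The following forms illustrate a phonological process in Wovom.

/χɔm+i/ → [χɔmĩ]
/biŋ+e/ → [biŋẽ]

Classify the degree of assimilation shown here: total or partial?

The vowel /i/ surfaces as nasalised [ĩ] next to the preceding nasal /m/ — it has acquired the [+nasal] feature of its neighbour.
Likewise in the remaining data: /e/ → [ẽ] after /ŋ/ — each time a vowel is nasalised next to a preceding nasal.

partial assimilation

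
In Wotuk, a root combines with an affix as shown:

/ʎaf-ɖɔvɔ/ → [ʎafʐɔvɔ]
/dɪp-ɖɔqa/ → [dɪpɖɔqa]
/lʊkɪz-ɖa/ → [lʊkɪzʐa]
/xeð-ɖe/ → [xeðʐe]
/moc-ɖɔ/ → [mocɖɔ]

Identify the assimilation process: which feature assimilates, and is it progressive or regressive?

progressive manner assimilation

Comparing underlying and surface forms, /ɖ/ → [ʐ] is the alternation; the neighbouring /f/ is constant.
/ɖ/ is a stop while /f/ is a fricative; the output [ʐ] is a fricative, matching the trigger — so the feature that spreads is manner.
Place and voice are unchanged, so the assimilation is partial, not total.
The other alternating forms pattern the same way: /ɖ/ → [ʐ] after /z/ (stop → fricative, matching a fricative); /ɖ/ → [ʐ] after /ð/ (stop → fricative, matching a fricative) — only manner changes, and always toward the preceding segment.
No alternation appears in [dɪpɖɔqa], [mocɖɔ]: there the adjacent consonants already agree in manner (/ɖ/ and /p/ are both stops; /ɖ/ and /c/ are both stops), so these forms are consistent with the same rule.
Since the segment that changes follows the conditioning segment, the assimilation is progressive.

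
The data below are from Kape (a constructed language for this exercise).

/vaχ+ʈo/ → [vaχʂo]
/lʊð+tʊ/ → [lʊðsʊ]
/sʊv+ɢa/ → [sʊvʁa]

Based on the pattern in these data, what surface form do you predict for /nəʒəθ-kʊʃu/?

The data show progressive manner assimilation: /ʈ/ → [ʂ] after /χ/; /t/ → [s] after /ð/; /ɢ/ → [ʁ] after /v/. In each pair only manner changes, matching the preceding consonant, while place and voice stay constant.
The rule targets /k/ (voiceless velar stop), which sits after the trigger /θ/ (fricative).
A voiceless velar fricative is [x], so the surface segment is [x].

[nəʒəθxʊʃu]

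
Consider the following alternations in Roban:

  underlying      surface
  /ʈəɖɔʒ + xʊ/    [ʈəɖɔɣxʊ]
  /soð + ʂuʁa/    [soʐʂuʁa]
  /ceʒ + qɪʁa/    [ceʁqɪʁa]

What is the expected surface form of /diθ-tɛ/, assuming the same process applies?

[distɛ]

The data show regressive place assimilation: /ʒ/ → [ɣ] before /x/; /ð/ → [ʐ] before /ʂ/; /ʒ/ → [ʁ] before /q/. In each pair only place changes, matching the following consonant, while manner and voice stay constant.
The rule targets /θ/ (voiceless dental fricative), which sits before the trigger /t/ (alveolar).
The voiceless alveolar fricative is [s], so /θ/ → [s].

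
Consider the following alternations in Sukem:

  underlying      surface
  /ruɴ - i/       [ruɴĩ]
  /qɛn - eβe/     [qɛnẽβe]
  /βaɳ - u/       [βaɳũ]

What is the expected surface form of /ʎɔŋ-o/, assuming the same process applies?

The data show progressive nasality assimilation (vowel nasalisation): /i/ → [ĩ] after /ɴ/; /e/ → [ẽ] after /n/; /u/ → [ũ] after /ɳ/ — a vowel is nasalised by an immediately preceding nasal consonant.
/o/ sits next to the nasal /ŋ/ and is therefore nasalised to [õ].

[ʎɔŋõ]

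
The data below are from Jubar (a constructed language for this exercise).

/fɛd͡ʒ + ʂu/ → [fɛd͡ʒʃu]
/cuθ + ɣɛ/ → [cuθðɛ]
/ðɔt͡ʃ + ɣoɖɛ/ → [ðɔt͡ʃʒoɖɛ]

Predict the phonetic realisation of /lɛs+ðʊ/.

[lɛszʊ]

The data show progressive place assimilation: /ʂ/ → [ʃ] after /d͡ʒ/; /ɣ/ → [ð] after /θ/; /ɣ/ → [ʒ] after /t͡ʃ/. In each pair only place changes, matching the preceding consonant, while manner and voice stay constant.
/ð/ is a voiced dental fricative. The preceding trigger /s/ is alveolar, so /ð/ must become alveolar as well.
The voiced alveolar fricative is [z], so /ð/ → [z].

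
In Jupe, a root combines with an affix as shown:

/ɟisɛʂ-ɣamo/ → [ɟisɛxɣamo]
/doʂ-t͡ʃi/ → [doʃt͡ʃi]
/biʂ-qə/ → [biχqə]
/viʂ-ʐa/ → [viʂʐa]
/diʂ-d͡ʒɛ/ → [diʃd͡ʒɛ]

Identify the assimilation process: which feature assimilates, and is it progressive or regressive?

Underlying /ʂ/ is realised as [x] next to /ɣ/; /ɣ/ itself does not change.
/ʂ/ is retroflex while /ɣ/ is velar; the output [x] is velar, matching the trigger — so the feature that spreads is place.
Manner and voice are unchanged, so the assimilation is partial, not total.
The same holds elsewhere in the data: /ʂ/ → [ʃ] before /t͡ʃ/ (retroflex → postalveolar, matching postalveolar); /ʂ/ → [χ] before /q/ (retroflex → uvular, matching uvular); /ʂ/ → [ʃ] before /d͡ʒ/ (retroflex → postalveolar, matching postalveolar) — only place changes, and always toward the following segment.
No alternation appears in [viʂʐa]: there the adjacent consonants already agree in place (/ʂ/ and /ʐ/ are both retroflex), so this form is consistent with the same rule.
The trigger is the following segment, so the direction is regressive (anticipatory).

regressive place assimilation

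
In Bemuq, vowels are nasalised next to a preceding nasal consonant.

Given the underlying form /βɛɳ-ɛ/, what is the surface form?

The vowel /ɛ/ is adjacent to the preceding nasal /ɳ/, so it acquires [+nasal] and surfaces as [ɛ̃].

[βɛɳɛ̃]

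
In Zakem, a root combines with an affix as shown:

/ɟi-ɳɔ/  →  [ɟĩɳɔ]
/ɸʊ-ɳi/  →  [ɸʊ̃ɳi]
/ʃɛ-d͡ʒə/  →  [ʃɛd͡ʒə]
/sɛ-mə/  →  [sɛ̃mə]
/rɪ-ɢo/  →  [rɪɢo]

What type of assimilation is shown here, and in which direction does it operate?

regressive nasality assimilation (vowel nasalisation)

The vowel /i/ surfaces as nasalised [ĩ] next to the following nasal /ɳ/ — it has acquired the [+nasal] feature of its neighbour.
The other forms show the same pattern: /ʊ/ → [ʊ̃] before /ɳ/; /ɛ/ → [ɛ̃] before /m/ — each time a vowel is nasalised next to a following nasal.
No change occurs in [ʃɛd͡ʒə], [rɪɢo] because the vowel at the boundary is adjacent to an oral consonant, not a nasal (/ɛ/ next to /d͡ʒ/; /ɪ/ next to /ɢ/).
Because the conditioning nasal is to the right of the vowel that changes, the process is regressive (anticipatory).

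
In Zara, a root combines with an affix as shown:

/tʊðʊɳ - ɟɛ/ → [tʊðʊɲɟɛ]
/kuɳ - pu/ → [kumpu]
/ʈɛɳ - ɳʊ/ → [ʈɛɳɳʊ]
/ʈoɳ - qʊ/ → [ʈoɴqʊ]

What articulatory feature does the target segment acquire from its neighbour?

Comparing underlying and surface forms, /ɳ/ → [ɲ] is the alternation; the neighbouring /ɟ/ is constant.
The change retroflex → palatal matches the place of the following /ɟ/, identifying this as place assimilation.
The same holds elsewhere in the data: /ɳ/ → [m] before /p/ (retroflex → bilabial, matching bilabial); /ɳ/ → [ɴ] before /q/ (retroflex → uvular, matching uvular) — only place changes, and always toward the following segment.
Nothing changes in [ʈɛɳɳʊ]: there the adjacent consonants already agree in place (/ɳ/ and /ɳ/ are both retroflex), so this form is consistent with the same rule.

place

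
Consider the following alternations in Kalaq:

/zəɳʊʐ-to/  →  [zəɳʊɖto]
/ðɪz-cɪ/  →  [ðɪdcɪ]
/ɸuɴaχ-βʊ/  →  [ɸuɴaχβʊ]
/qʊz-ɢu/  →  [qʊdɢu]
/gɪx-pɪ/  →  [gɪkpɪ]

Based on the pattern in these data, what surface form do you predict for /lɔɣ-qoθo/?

[lɔgqoθo]

The data show regressive manner assimilation: /ʐ/ → [ɖ] before /t/; /z/ → [d] before /c/; /z/ → [d] before /ɢ/; /x/ → [k] before /p/. In each pair only manner changes, matching the following consonant, while place and voice stay constant.
Nothing changes in [ɸuɴaχβʊ]: there the adjacent consonants already agree in manner (/χ/ and /β/ are both fricatives), so this form is consistent with the same rule.
/ɣ/ is a voiced velar fricative. The following trigger /q/ is a stop, so /ɣ/ must become a stop as well.
Changing only its manner to stop gives [g] — the voiced velar stop.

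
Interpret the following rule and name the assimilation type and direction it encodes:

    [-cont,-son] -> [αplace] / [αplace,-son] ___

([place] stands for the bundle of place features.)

progressive place assimilation

The rule copies the place features (abbreviated [place]) from the environment onto the target, so the assimilating feature is place.
The conditioning segment sits to the left of the focus bar, meaning the trigger precedes the segment that changes — progressive assimilation.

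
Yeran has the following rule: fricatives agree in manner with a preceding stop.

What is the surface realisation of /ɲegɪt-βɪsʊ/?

/β/ is a voiced bilabial fricative. The preceding trigger /t/ is a stop, so /β/ must become a stop as well.
A voiced bilabial stop is [b], so the surface segment is [b].

[ɲegɪtbɪsʊ]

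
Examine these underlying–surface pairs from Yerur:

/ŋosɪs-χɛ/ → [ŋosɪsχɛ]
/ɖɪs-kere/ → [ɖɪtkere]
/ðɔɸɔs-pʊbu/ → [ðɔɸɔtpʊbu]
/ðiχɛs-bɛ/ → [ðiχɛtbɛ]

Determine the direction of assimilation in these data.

regressive

Comparing underlying and surface forms, /s/ → [t] is the alternation; the neighbouring /k/ is constant.
The change fricative → stop matches the manner of the following /k/, identifying this as manner assimilation.
Checking the remaining alternations: /s/ → [t] before /p/ (fricative → stop, matching a stop); /s/ → [t] before /b/ (fricative → stop, matching a stop) — only manner changes, and always toward the following segment.
No alternation appears in [ŋosɪsχɛ]: there the adjacent consonants already agree in manner (/s/ and /χ/ are both fricatives), so this form is consistent with the same rule.
The trigger is the following segment, so the direction is regressive (anticipatory).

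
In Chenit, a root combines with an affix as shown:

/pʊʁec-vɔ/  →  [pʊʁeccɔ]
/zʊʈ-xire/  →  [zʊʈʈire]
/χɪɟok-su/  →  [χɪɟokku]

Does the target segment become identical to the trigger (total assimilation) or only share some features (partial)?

total assimilation

Comparing underlying and surface forms, /v/ → [c] is the alternation; the neighbouring /c/ is constant.
The output [c] is identical to the trigger /c/ — every feature (place, manner, voicing) has been copied — so this is total assimilation.
The other forms behave the same way: /x/ → [ʈ] after /ʈ/; /s/ → [k] after /k/ — in each case the output is a copy of the preceding consonant.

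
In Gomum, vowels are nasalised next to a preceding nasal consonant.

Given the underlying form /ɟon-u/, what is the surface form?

/u/ sits next to the nasal /n/ and is therefore nasalised to [ũ].

[ɟonũ]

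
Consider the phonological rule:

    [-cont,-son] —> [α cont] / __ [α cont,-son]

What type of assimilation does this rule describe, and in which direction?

The rule copies [cont] (continuancy) from the environment onto the target stops; since [±cont] encodes the stop/fricative manner contrast, the assimilating dimension is manner.
The conditioning segment sits to the right of the focus bar, meaning the trigger follows the segment that changes — regressive assimilation.

regressive manner assimilation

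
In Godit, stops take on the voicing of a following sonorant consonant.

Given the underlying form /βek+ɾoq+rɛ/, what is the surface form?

[βegɾoɢrɛ]

The rule targets /k/ (voiceless velar stop), which sits before the trigger /ɾ/ (voiced).
A voiced velar stop is [g], so the surface segment is [g].
The same rule applies at the second boundary: /q/ → [ɢ] next to /r/.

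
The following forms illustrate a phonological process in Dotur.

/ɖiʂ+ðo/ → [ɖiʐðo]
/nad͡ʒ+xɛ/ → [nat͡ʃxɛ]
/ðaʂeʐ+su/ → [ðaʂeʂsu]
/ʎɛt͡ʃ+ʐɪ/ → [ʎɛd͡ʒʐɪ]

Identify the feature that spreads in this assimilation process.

voicing

Comparing underlying and surface forms, /ʂ/ → [ʐ] is the alternation; the neighbouring /ð/ is constant.
/ʂ/ is voiceless while /ð/ is voiced; the output [ʐ] is voiced, matching the trigger — so the feature that spreads is voicing.
Checking the remaining alternations: /d͡ʒ/ → [t͡ʃ] before /x/ (voiced → voiceless, matching voiceless); /ʐ/ → [ʂ] before /s/ (voiced → voiceless, matching voiceless); /t͡ʃ/ → [d͡ʒ] before /ʐ/ (voiceless → voiced, matching voiced) — only voicing changes, and always toward the following segment.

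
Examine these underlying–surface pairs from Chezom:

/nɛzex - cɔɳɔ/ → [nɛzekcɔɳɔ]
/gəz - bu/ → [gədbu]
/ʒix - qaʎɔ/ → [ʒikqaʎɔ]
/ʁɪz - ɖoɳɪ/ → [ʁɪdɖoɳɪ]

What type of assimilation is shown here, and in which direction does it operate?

regressive manner assimilation

Underlying /x/ is realised as [k] next to /c/; /c/ itself does not change.
/x/ is a fricative while /c/ is a stop; the output [k] is a stop, matching the trigger — so the feature that spreads is manner.
Place and voice are unchanged, so the assimilation is partial, not total.
The same holds elsewhere in the data: /z/ → [d] before /b/ (fricative → stop, matching a stop); /x/ → [k] before /q/ (fricative → stop, matching a stop); /z/ → [d] before /ɖ/ (fricative → stop, matching a stop) — only manner changes, and always toward the following segment.
Since the segment that changes precedes the conditioning segment, the assimilation is regressive.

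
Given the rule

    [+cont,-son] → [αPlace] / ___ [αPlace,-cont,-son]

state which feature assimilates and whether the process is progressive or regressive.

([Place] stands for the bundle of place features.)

regressive place assimilation

The shared variable α links the value of the place features (abbreviated [Place]) on the target to the same value on the neighbouring segment, so place is the feature that assimilates.
The conditioning segment sits to the right of the focus bar, meaning the trigger follows the segment that changes — regressive assimilation.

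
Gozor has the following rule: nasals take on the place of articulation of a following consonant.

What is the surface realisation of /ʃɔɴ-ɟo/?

[ʃɔɲɟo]

/ɴ/ is a voiced uvular nasal. The following trigger /ɟ/ is palatal, so /ɴ/ must become palatal as well.
A voiced palatal nasal is [ɲ], so the surface segment is [ɲ].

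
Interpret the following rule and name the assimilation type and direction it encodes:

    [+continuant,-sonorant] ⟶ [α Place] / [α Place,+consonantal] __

The shared variable α links the value of the place features (abbreviated [Place]) on the target to the same value on the neighbouring segment, so place is the feature that assimilates.
Since the environment is written before the underscore, the trigger precedes the target; the direction is progressive.

progressive place assimilation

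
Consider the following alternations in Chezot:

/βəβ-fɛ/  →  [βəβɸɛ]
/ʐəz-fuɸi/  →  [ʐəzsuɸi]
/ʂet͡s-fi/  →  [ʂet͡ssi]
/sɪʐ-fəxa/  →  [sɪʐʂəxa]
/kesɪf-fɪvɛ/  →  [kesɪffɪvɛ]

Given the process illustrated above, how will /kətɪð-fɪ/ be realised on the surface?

[kətɪðθɪ]

The data show progressive place assimilation: /f/ → [ɸ] after /β/; /f/ → [s] after /z/; /f/ → [s] after /t͡s/; /f/ → [ʂ] after /ʐ/. In each pair only place changes, matching the preceding consonant, while manner and voice stay constant.
No alternation appears in [kesɪffɪvɛ]: there the adjacent consonants already agree in place (/f/ and /f/ are both labiodental), so this form is consistent with the same rule.
The rule targets /f/ (voiceless labiodental fricative), which sits after the trigger /ð/ (dental).
Changing only its place to dental gives [θ] — the voiceless dental fricative.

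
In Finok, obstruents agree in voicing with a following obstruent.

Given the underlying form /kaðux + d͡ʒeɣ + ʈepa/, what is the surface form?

/x/ is a voiceless velar fricative. The following trigger /d͡ʒ/ is voiced, so /x/ must become voiced as well.
Changing only its voicing to voiced gives [ɣ] — the voiced velar fricative.
At the second juncture, /ɣ/ likewise becomes [x] adjacent to /ʈ/.

[kaðuɣd͡ʒexʈepa]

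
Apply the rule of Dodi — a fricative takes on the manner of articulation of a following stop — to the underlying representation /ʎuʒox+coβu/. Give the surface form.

[ʎuʒokcoβu]

/x/ is a voiceless velar fricative. The following trigger /c/ is a stop, so /x/ must become a stop as well.
The voiceless velar stop is [k], so /x/ → [k].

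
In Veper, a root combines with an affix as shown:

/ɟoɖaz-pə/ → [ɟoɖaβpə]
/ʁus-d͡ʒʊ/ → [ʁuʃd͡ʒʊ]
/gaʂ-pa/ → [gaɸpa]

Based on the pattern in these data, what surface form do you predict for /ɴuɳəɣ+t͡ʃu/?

[ɴuɳəʒt͡ʃu]

The data show regressive place assimilation: /z/ → [β] before /p/; /s/ → [ʃ] before /d͡ʒ/; /ʂ/ → [ɸ] before /p/. In each pair only place changes, matching the following consonant, while manner and voice stay constant.
The rule targets /ɣ/ (voiced velar fricative), which sits before the trigger /t͡ʃ/ (postalveolar).
Changing only its place to postalveolar gives [ʒ] — the voiced postalveolar fricative.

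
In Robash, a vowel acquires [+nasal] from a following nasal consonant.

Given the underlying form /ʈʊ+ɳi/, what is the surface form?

[ʈʊ̃ɳi]

/ʊ/ sits next to the nasal /ɳ/ and is therefore nasalised to [ʊ̃].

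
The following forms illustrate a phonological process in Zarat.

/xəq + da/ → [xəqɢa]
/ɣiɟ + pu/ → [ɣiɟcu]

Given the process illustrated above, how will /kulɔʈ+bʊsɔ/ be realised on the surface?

The data show progressive place assimilation: /d/ → [ɢ] after /q/; /p/ → [c] after /ɟ/. In each pair only place changes, matching the preceding consonant, while manner and voice stay constant.
The rule targets /b/ (voiced bilabial stop), which sits after the trigger /ʈ/ (retroflex).
The voiced retroflex stop is [ɖ], so /b/ → [ɖ].

[kulɔʈɖʊsɔ]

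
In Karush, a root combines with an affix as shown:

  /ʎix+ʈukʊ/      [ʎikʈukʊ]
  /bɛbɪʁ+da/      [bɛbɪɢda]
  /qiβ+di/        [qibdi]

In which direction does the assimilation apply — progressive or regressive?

regressive

The segment that alternates is /x/, which surfaces as [k] when adjacent to /ʈ/.
The change fricative → stop matches the manner of the following /ʈ/, identifying this as manner assimilation.
Checking the remaining alternations: /ʁ/ → [ɢ] before /d/ (fricative → stop, matching a stop); /β/ → [b] before /d/ (fricative → stop, matching a stop) — only manner changes, and always toward the following segment.
The trigger is the following segment, so the direction is regressive (anticipatory).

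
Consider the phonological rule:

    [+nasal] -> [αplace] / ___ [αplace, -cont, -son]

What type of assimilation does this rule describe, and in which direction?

regressive place assimilation

The shared variable α links the value of the place features (abbreviated [place]) on the target to the same value on the neighbouring segment, so place is the feature that assimilates.
The conditioning segment sits to the right of the focus bar, meaning the trigger follows the segment that changes — regressive assimilation.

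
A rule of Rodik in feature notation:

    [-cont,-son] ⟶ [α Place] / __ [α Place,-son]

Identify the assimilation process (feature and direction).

regressive place assimilation

The rule copies the place features (abbreviated [Place]) from the environment onto the target, so the assimilating feature is place.
Since the environment is written after the underscore, the trigger follows the target; the direction is regressive.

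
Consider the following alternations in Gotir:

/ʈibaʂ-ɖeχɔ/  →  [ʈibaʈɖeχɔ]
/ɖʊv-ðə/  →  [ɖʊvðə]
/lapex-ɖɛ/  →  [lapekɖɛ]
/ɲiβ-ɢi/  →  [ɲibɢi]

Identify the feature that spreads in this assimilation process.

manner

Underlying /ʂ/ is realised as [ʈ] next to /ɖ/; /ɖ/ itself does not change.
/ʂ/ is a fricative while /ɖ/ is a stop; the output [ʈ] is a stop, matching the trigger — so the feature that spreads is manner.
The other alternating forms pattern the same way: /x/ → [k] before /ɖ/ (fricative → stop, matching a stop); /β/ → [b] before /ɢ/ (fricative → stop, matching a stop) — only manner changes, and always toward the following segment.
No alternation appears in [ɖʊvðə]: there the adjacent consonants already agree in manner (/v/ and /ð/ are both fricatives), so this form is consistent with the same rule.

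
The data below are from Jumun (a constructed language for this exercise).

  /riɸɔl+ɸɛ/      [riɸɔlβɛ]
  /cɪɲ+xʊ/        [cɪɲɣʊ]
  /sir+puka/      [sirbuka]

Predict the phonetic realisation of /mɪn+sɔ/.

The data show progressive voicing assimilation: /ɸ/ → [β] after /l/; /x/ → [ɣ] after /ɲ/; /p/ → [b] after /r/. In each pair only voicing changes, matching the preceding consonant, while place and manner stay constant.
The rule targets /s/ (voiceless alveolar fricative), which sits after the trigger /n/ (voiced).
The voiced alveolar fricative is [z], so /s/ → [z].

[mɪnzɔ]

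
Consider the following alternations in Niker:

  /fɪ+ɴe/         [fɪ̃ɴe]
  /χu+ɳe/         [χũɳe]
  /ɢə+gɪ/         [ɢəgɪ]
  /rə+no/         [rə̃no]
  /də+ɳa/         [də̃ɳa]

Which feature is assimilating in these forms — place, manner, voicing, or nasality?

nasality

The vowel /ɪ/ surfaces as nasalised [ɪ̃] next to the following nasal /ɴ/ — it has acquired the [+nasal] feature of its neighbour.
Likewise in the remaining data: /u/ → [ũ] before /ɳ/; /ə/ → [ə̃] before /n/; /ə/ → [ə̃] before /ɳ/ — each time a vowel is nasalised next to a following nasal.
No change occurs in [ɢəgɪ] because the vowel at the boundary is adjacent to an oral consonant, not a nasal (/ə/ next to /g/).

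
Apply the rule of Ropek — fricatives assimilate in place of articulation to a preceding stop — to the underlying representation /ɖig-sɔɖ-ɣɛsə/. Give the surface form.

/s/ is a voiceless alveolar fricative. The preceding trigger /g/ is velar, so /s/ must become velar as well.
The voiceless velar fricative is [x], so /s/ → [x].
At the second juncture, /ɣ/ likewise becomes [ʐ] adjacent to /ɖ/.

[ɖigxɔɖʐɛsə]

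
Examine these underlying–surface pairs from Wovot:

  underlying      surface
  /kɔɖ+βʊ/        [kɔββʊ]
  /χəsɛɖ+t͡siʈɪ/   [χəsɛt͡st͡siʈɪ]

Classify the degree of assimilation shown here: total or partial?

total assimilation

The segment that alternates is /ɖ/, which surfaces as [β] when adjacent to /β/.
The output [β] is identical to the trigger /β/ — every feature (place, manner, voicing) has been copied — so this is total assimilation.
The remaining alternation confirms this: /ɖ/ → [t͡s] before /t͡s/ — in each case the output is a copy of the following consonant.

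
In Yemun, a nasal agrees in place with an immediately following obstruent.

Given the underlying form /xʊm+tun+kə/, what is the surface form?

/m/ is a voiced bilabial nasal. The following trigger /t/ is alveolar, so /m/ must become alveolar as well.
The voiced alveolar nasal is [n], so /m/ → [n].
The same rule applies at the second boundary: /n/ → [ŋ] next to /k/.

[xʊntuŋkə]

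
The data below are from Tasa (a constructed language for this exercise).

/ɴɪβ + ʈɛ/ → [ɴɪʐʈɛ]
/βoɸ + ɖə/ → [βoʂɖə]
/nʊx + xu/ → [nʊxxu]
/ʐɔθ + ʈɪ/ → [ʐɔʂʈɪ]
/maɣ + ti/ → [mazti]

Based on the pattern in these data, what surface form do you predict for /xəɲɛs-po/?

[xəɲɛɸpo]

The data show regressive place assimilation: /β/ → [ʐ] before /ʈ/; /ɸ/ → [ʂ] before /ɖ/; /θ/ → [ʂ] before /ʈ/; /ɣ/ → [z] before /t/. In each pair only place changes, matching the following consonant, while manner and voice stay constant.
Nothing changes in [nʊxxu]: there the adjacent consonants already agree in place (/x/ and /x/ are both velar), so this form is consistent with the same rule.
The rule targets /s/ (voiceless alveolar fricative), which sits before the trigger /p/ (bilabial).
The voiceless bilabial fricative is [ɸ], so /s/ → [ɸ].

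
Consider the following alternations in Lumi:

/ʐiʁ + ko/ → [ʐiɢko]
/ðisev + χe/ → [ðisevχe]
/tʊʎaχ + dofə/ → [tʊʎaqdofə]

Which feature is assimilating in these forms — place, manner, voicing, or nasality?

The segment that alternates is /ʁ/, which surfaces as [ɢ] when adjacent to /k/.
The change fricative → stop matches the manner of the following /k/, identifying this as manner assimilation.
Checking the remaining alternation: /χ/ → [q] before /d/ (fricative → stop, matching a stop) — only manner changes, and always toward the following segment.
No alternation appears in [ðisevχe]: there the adjacent consonants already agree in manner (/v/ and /χ/ are both fricatives), so this form is consistent with the same rule.

manner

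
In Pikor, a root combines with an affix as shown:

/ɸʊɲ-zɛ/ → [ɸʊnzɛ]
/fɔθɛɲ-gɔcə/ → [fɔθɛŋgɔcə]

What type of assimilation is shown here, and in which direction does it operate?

regressive place assimilation

Underlying /ɲ/ is realised as [n] next to /z/; /z/ itself does not change.
The change palatal → alveolar matches the place of the following /z/, identifying this as place assimilation.
Manner and voice are unchanged, so the assimilation is partial, not total.
The same holds elsewhere in the data: /ɲ/ → [ŋ] before /g/ (palatal → velar, matching velar) — only place changes, and always toward the following segment.
The trigger is the following segment, so the direction is regressive (anticipatory).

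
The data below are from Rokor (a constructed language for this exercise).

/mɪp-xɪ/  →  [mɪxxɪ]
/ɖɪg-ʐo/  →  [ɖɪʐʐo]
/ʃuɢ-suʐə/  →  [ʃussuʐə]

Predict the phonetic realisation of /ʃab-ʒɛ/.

The data show regressive total assimilation (/p/ → [x] before /x/; /g/ → [ʐ] before /ʐ/; /ɢ/ → [s] before /s/): in every case the target segment becomes identical to its following neighbour, copying more than a single feature.
/b/ is the segment targeted by the rule; it sits immediately before /ʒ/, so it assimilates completely and surfaces as [ʒ].

[ʃaʒʒɛ]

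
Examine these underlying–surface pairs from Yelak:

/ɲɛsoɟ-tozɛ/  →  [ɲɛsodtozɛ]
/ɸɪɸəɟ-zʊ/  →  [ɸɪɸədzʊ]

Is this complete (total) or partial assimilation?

partial assimilation

Comparing underlying and surface forms, /ɟ/ → [d] is the alternation; the neighbouring /t/ is constant.
/ɟ/ is palatal while /t/ is alveolar; the output [d] is alveolar, matching the trigger — so the feature that spreads is place.
Manner and voice are unchanged, so the assimilation is partial, not total.
The same holds elsewhere in the data: /ɟ/ → [d] before /z/ (palatal → alveolar, matching alveolar) — only place changes, and always toward the following segment.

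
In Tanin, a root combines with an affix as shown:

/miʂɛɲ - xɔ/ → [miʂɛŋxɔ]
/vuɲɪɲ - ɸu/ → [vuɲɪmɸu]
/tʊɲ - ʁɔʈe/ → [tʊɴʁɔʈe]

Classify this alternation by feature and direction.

Comparing underlying and surface forms, /ɲ/ → [ŋ] is the alternation; the neighbouring /x/ is constant.
/ɲ/ is palatal while /x/ is velar; the output [ŋ] is velar, matching the trigger — so the feature that spreads is place.
Manner and voice are unchanged, so the assimilation is partial, not total.
The other alternating forms pattern the same way: /ɲ/ → [m] before /ɸ/ (palatal → bilabial, matching bilabial); /ɲ/ → [ɴ] before /ʁ/ (palatal → uvular, matching uvular) — only place changes, and always toward the following segment.
Since the segment that changes precedes the conditioning segment, the assimilation is regressive.

regressive place assimilation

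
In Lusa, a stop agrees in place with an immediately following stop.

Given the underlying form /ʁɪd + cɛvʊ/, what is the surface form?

[ʁɪɟcɛvʊ]

/d/ is a voiced alveolar stop. The following trigger /c/ is palatal, so /d/ must become palatal as well.
A voiced palatal stop is [ɟ], so the surface segment is [ɟ].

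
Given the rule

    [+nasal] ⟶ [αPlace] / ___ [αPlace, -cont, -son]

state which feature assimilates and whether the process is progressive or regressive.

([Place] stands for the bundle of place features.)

regressive place assimilation

The shared variable α links the value of the place features (abbreviated [Place]) on the target to the same value on the neighbouring segment, so place is the feature that assimilates.
Since the environment is written after the underscore, the trigger follows the target; the direction is regressive.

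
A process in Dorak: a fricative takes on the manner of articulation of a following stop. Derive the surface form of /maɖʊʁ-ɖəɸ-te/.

[maɖʊɢɖəpte]

The rule targets /ʁ/ (voiced uvular fricative), which sits before the trigger /ɖ/ (stop).
Changing only its manner to stop gives [ɢ] — the voiced uvular stop.
The same rule applies at the second boundary: /ɸ/ → [p] next to /t/.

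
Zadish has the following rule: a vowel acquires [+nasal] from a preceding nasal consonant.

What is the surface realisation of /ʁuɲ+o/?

/o/ sits next to the nasal /ɲ/ and is therefore nasalised to [õ].

[ʁuɲõ]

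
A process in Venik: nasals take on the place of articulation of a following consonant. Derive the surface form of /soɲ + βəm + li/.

[somβənli]

The rule targets /ɲ/ (voiced palatal nasal), which sits before the trigger /β/ (bilabial).
A voiced bilabial nasal is [m], so the surface segment is [m].
At the second juncture, /m/ likewise becomes [n] adjacent to /l/.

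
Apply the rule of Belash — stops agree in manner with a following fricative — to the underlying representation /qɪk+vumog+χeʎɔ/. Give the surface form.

/k/ is a voiceless velar stop. The following trigger /v/ is a fricative, so /k/ must become a fricative as well.
The voiceless velar fricative is [x], so /k/ → [x].
At the second juncture, /g/ likewise becomes [ɣ] adjacent to /χ/.

[qɪxvumoɣχeʎɔ]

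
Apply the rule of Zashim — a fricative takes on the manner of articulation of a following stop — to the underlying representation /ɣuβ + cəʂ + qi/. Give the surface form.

[ɣubcəʈqi]

/β/ is a voiced bilabial fricative. The following trigger /c/ is a stop, so /β/ must become a stop as well.
A voiced bilabial stop is [b], so the surface segment is [b].
The same rule applies at the second boundary: /ʂ/ → [ʈ] next to /q/.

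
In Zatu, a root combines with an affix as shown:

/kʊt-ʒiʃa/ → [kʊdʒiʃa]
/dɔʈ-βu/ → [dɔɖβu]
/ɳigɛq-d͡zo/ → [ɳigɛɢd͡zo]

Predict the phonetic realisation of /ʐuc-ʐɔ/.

The data show regressive voicing assimilation: /t/ → [d] before /ʒ/; /ʈ/ → [ɖ] before /β/; /q/ → [ɢ] before /d͡z/. In each pair only voicing changes, matching the following consonant, while place and manner stay constant.
The rule targets /c/ (voiceless palatal stop), which sits before the trigger /ʐ/ (voiced).
A voiced palatal stop is [ɟ], so the surface segment is [ɟ].

[ʐuɟʐɔ]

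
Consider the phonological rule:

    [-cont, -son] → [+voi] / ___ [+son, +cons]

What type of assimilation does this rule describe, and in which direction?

The target ([-cont, -son], stops) acquires [+voi] next to a sonorant consonant ([+son, +cons]) — it takes on the voicing of its neighbour, so the feature that spreads is voicing.
Since the environment is written after the underscore, the trigger follows the target; the direction is regressive.

regressive voicing assimilation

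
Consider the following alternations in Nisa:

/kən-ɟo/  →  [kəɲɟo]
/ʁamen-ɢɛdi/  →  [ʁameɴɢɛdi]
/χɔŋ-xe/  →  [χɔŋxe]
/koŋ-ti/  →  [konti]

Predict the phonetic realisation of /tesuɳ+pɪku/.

The data show regressive place assimilation: /n/ → [ɲ] before /ɟ/; /n/ → [ɴ] before /ɢ/; /ŋ/ → [n] before /t/. In each pair only place changes, matching the following consonant, while manner and voice stay constant.
No alternation appears in [χɔŋxe]: there the adjacent consonants already agree in place (/ŋ/ and /x/ are both velar), so this form is consistent with the same rule.
/ɳ/ is a voiced retroflex nasal. The following trigger /p/ is bilabial, so /ɳ/ must become bilabial as well.
A voiced bilabial nasal is [m], so the surface segment is [m].

[tesumpɪku]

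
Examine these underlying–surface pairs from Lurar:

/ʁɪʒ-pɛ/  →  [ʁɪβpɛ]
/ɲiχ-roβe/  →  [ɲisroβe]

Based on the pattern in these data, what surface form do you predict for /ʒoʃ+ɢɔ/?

The data show regressive place assimilation: /ʒ/ → [β] before /p/; /χ/ → [s] before /r/. In each pair only place changes, matching the following consonant, while manner and voice stay constant.
The rule targets /ʃ/ (voiceless postalveolar fricative), which sits before the trigger /ɢ/ (uvular).
A voiceless uvular fricative is [χ], so the surface segment is [χ].

[ʒoχɢɔ]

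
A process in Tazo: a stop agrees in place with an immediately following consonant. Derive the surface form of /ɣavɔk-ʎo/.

/k/ is a voiceless velar stop. The following trigger /ʎ/ is palatal, so /k/ must become palatal as well.
A voiceless palatal stop is [c], so the surface segment is [c].

[ɣavɔcʎo]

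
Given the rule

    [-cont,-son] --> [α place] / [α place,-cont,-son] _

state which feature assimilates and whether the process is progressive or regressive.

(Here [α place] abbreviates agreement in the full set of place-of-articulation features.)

The shared variable α links the value of the place features (abbreviated [place]) on the target to the same value on the neighbouring segment, so place is the feature that assimilates.
The conditioning segment sits to the left of the focus bar, meaning the trigger precedes the segment that changes — progressive assimilation.

progressive place assimilation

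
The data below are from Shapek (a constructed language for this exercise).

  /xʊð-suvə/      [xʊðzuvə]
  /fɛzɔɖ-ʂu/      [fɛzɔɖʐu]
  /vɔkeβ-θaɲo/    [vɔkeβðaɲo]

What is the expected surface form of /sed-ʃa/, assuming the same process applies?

The data show progressive voicing assimilation: /s/ → [z] after /ð/; /ʂ/ → [ʐ] after /ɖ/; /θ/ → [ð] after /β/. In each pair only voicing changes, matching the preceding consonant, while place and manner stay constant.
The rule targets /ʃ/ (voiceless postalveolar fricative), which sits after the trigger /d/ (voiced).
A voiced postalveolar fricative is [ʒ], so the surface segment is [ʒ].

[sedʒa]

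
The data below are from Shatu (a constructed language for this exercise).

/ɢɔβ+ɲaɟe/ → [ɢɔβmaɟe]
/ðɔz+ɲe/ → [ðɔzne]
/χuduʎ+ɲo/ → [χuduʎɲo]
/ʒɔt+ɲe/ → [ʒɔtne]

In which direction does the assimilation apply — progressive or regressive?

progressive

The segment that alternates is /ɲ/, which surfaces as [m] when adjacent to /β/.
The change palatal → bilabial matches the place of the preceding /β/, identifying this as place assimilation.
The same holds elsewhere in the data: /ɲ/ → [n] after /z/ (palatal → alveolar, matching alveolar); /ɲ/ → [n] after /t/ (palatal → alveolar, matching alveolar) — only place changes, and always toward the preceding segment.
Nothing changes in [χuduʎɲo]: there the adjacent consonants already agree in place (/ɲ/ and /ʎ/ are both palatal), so this form is consistent with the same rule.
Since the segment that changes follows the conditioning segment, the assimilation is progressive.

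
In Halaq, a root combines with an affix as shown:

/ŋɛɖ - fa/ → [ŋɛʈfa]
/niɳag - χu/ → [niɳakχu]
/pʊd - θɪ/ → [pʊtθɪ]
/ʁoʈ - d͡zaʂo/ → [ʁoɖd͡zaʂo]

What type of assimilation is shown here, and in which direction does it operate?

regressive voicing assimilation

Comparing underlying and surface forms, /ɖ/ → [ʈ] is the alternation; the neighbouring /f/ is constant.
/ɖ/ is voiced while /f/ is voiceless; the output [ʈ] is voiceless, matching the trigger — so the feature that spreads is voicing.
Place and manner are unchanged, so the assimilation is partial, not total.
The same holds elsewhere in the data: /g/ → [k] before /χ/ (voiced → voiceless, matching voiceless); /d/ → [t] before /θ/ (voiced → voiceless, matching voiceless); /ʈ/ → [ɖ] before /d͡z/ (voiceless → voiced, matching voiced) — only voicing changes, and always toward the following segment.
Since the segment that changes precedes the conditioning segment, the assimilation is regressive.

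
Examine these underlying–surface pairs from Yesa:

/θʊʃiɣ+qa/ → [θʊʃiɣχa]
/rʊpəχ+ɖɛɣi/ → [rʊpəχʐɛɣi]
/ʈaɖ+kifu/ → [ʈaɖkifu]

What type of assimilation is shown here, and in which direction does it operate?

progressive manner assimilation

Underlying /q/ is realised as [χ] next to /ɣ/; /ɣ/ itself does not change.
The change stop → fricative matches the manner of the preceding /ɣ/, identifying this as manner assimilation.
Place and voice are unchanged, so the assimilation is partial, not total.
Checking the remaining alternation: /ɖ/ → [ʐ] after /χ/ (stop → fricative, matching a fricative) — only manner changes, and always toward the preceding segment.
Nothing changes in [ʈaɖkifu]: there the adjacent consonants already agree in manner (/k/ and /ɖ/ are both stops), so this form is consistent with the same rule.
The trigger is the preceding segment, so the direction is progressive (perseverative).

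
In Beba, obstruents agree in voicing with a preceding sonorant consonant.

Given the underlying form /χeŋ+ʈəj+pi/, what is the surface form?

/ʈ/ is a voiceless retroflex stop. The preceding trigger /ŋ/ is voiced, so /ʈ/ must become voiced as well.
Changing only its voicing to voiced gives [ɖ] — the voiced retroflex stop.
At the second juncture, /p/ likewise becomes [b] adjacent to /j/.

[χeŋɖəjbi]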